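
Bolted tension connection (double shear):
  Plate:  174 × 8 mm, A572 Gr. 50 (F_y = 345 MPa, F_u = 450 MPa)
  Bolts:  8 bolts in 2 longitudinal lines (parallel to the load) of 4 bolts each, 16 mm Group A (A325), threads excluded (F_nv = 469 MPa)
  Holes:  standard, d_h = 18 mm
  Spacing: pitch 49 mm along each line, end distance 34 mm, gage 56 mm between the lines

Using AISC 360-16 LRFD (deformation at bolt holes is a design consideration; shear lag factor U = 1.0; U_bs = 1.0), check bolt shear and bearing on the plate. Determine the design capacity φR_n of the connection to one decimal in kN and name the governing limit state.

764.6 kN (bearing governs)

Bolt shear: A_b = π(16)²/4 = 201.06 mm². φR_n = 0.75 × 469 × 201.06 × 8 × 2 = 1131.6 kN.
Bearing (8 mm plate, F_u = 450 MPa): end bolts L_c = 34 − 18/2 = 25, R_n = min(1.2×25×8×450, 2.4×16×8×450) = 108 kN/bolt; interior L_c = 49 − 18 = 31, R_n = 133.92 kN/bolt. φR_n = 0.75 × (2×108 + 6×133.92) = 764.6 kN.
Governing: min(1131.6, 764.6) = 764.6 kN → bearing.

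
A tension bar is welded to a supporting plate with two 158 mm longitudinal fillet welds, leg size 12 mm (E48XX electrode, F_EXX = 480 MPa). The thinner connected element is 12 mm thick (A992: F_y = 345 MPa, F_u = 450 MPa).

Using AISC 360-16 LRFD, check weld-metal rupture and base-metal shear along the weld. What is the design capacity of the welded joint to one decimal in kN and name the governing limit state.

Weld metal: throat = 0.707×12 = 8.484 mm, L = 2×158 = 316 mm. φR_n = 0.75 × 0.6 × 480 × 8.484 × 316 = 579.1 kN.
Base metal shear (12 mm plate): yield φR_n = 1.0×0.6×345×12×316 = 784.9 kN; rupture φR_n = 0.75×0.6×450×12×316 = 767.9 kN; take 767.9 kN (rupture).
Governing: min(579.1, 767.9) = 579.1 kN → weld metal.

579.1 kN (weld metal governs)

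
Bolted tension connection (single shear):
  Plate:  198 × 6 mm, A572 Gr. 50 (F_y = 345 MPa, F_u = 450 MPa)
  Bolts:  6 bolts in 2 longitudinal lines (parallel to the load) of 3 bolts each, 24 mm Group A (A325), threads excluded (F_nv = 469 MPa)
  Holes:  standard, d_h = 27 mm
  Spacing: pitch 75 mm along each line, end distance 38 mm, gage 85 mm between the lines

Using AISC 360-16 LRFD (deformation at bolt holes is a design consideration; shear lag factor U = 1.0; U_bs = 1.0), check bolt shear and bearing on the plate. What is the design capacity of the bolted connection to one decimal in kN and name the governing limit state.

585.6 kN (bearing governs)

Bolt shear: A_b = π(24)²/4 = 452.39 mm². φR_n = 0.75 × 469 × 452.39 × 6 × 1 = 954.8 kN.
Bearing (6 mm plate, F_u = 450 MPa): end bolts L_c = 38 − 27/2 = 24.5, R_n = min(1.2×24.5×6×450, 2.4×24×6×450) = 79.38 kN/bolt; interior L_c = 75 − 27 = 48, R_n = 155.52 kN/bolt. φR_n = 0.75 × (2×79.38 + 4×155.52) = 585.6 kN.
Governing: min(954.8, 585.6) = 585.6 kN → bearing.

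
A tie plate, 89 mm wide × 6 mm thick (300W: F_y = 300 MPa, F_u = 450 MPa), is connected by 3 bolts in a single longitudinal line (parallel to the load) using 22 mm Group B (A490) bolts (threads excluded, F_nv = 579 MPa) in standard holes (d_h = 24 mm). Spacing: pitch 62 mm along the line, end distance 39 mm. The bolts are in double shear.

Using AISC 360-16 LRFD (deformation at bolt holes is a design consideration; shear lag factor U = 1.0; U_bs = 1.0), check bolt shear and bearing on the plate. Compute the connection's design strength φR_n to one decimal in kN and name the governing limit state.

Bolt shear: A_b = π(22)²/4 = 380.13 mm². φR_n = 0.75 × 579 × 380.13 × 3 × 2 = 990.4 kN.
Bearing (6 mm plate, F_u = 450 MPa): end bolts L_c = 39 − 24/2 = 27, R_n = min(1.2×27×6×450, 2.4×22×6×450) = 87.48 kN/bolt; interior L_c = 62 − 24 = 38, R_n = 123.12 kN/bolt. φR_n = 0.75 × (1×87.48 + 2×123.12) = 250.3 kN.
Governing: min(990.4, 250.3) = 250.3 kN → bearing.

250.3 kN (bearing governs)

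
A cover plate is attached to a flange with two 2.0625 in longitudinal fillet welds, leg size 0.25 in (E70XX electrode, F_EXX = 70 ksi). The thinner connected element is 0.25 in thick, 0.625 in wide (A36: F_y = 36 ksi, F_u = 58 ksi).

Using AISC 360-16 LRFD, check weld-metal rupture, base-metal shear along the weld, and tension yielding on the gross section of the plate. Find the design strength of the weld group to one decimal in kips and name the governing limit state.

5.1 kips (gross-section yield governs)

Weld metal: throat = 0.707×0.25 = 0.17675 in, L = 2×2.0625 = 4.125 in. φR_n = 0.75 × 0.6 × 70 × 0.17675 × 4.125 = 23.0 kips.
Base metal shear (0.25 in plate): yield φR_n = 1.0×0.6×36×0.25×4.125 = 22.3 kips; rupture φR_n = 0.75×0.6×58×0.25×4.125 = 26.9 kips; take 22.3 kips (yield).
Tension yield (gross): A_g = 0.625×0.25 = 0.15625 in². φR_n = 0.90 × 36 × 0.15625 = 5.1 kips.
Governing: min(23.0, 22.3, 5.1) = 5.1 kips → gross-section yield.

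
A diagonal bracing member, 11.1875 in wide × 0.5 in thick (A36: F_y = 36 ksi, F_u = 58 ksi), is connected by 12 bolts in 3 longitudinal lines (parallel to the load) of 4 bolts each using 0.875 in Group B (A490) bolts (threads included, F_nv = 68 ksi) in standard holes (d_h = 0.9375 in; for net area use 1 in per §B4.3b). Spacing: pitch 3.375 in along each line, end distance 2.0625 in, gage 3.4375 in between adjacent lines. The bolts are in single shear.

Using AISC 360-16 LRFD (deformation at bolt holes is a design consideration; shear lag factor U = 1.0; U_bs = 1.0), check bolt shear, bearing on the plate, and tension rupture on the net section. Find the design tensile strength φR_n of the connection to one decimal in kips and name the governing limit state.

178.1 kips (net-section rupture governs)

Bolt shear: A_b = π(0.875)²/4 = 0.60132 in². φR_n = 0.75 × 68 × 0.60132 × 12 × 1 = 368.0 kips.
Bearing (0.5 in plate, F_u = 58 ksi): end bolts L_c = 2.0625 − 0.9375/2 = 1.59375, R_n = min(1.2×1.59375×0.5×58, 2.4×0.875×0.5×58) = 55.463 kips/bolt; interior L_c = 3.375 − 0.9375 = 2.4375, R_n = 60.9 kips/bolt. φR_n = 0.75 × (3×55.463 + 9×60.9) = 535.9 kips.
Tension rupture (net): A_n = (11.1875 − 3×1)×0.5 = 4.0938 in² (U = 1.0, A_e = A_n). φR_n = 0.75 × 58 × 4.0938 = 178.1 kips.
Governing: min(368.0, 535.9, 178.1) = 178.1 kips → net-section rupture.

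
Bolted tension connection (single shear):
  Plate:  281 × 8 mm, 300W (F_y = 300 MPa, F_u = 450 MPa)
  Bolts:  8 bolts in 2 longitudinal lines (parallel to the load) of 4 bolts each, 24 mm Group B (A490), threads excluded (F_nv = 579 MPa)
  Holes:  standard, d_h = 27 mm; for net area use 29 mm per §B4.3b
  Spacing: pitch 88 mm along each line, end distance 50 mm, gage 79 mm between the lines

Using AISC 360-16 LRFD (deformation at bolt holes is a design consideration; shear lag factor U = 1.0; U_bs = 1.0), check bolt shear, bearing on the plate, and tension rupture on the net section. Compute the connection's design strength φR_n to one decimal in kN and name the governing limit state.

602.1 kN (net-section rupture governs)

Bolt shear: A_b = π(24)²/4 = 452.39 mm². φR_n = 0.75 × 579 × 452.39 × 8 × 1 = 1571.6 kN.
Bearing (8 mm plate, F_u = 450 MPa): end bolts L_c = 50 − 27/2 = 36.5, R_n = min(1.2×36.5×8×450, 2.4×24×8×450) = 157.68 kN/bolt; interior L_c = 88 − 27 = 61, R_n = 207.36 kN/bolt. φR_n = 0.75 × (2×157.68 + 6×207.36) = 1169.6 kN.
Tension rupture (net): A_n = (281 − 2×29)×8 = 1784 mm² (U = 1.0, A_e = A_n). φR_n = 0.75 × 450 × 1784 = 602.1 kN.
Governing: min(1571.6, 1169.6, 602.1) = 602.1 kN → net-section rupture.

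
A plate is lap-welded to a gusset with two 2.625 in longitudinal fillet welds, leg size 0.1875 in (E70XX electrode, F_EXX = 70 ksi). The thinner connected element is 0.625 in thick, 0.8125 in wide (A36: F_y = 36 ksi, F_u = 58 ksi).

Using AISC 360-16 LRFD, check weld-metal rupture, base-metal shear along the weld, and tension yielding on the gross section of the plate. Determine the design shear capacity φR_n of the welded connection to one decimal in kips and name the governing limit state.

16.5 kips (gross-section yield governs)

Weld metal: throat = 0.707×0.1875 = 0.13256 in, L = 2×2.625 = 5.25 in. φR_n = 0.75 × 0.6 × 70 × 0.13256 × 5.25 = 21.9 kips.
Base metal shear (0.625 in plate): yield φR_n = 1.0×0.6×36×0.625×5.25 = 70.9 kips; rupture φR_n = 0.75×0.6×58×0.625×5.25 = 85.6 kips; take 70.9 kips (yield).
Tension yield (gross): A_g = 0.8125×0.625 = 0.50781 in². φR_n = 0.90 × 36 × 0.50781 = 16.5 kips.
Governing: min(21.9, 70.9, 16.5) = 16.5 kips → gross-section yield.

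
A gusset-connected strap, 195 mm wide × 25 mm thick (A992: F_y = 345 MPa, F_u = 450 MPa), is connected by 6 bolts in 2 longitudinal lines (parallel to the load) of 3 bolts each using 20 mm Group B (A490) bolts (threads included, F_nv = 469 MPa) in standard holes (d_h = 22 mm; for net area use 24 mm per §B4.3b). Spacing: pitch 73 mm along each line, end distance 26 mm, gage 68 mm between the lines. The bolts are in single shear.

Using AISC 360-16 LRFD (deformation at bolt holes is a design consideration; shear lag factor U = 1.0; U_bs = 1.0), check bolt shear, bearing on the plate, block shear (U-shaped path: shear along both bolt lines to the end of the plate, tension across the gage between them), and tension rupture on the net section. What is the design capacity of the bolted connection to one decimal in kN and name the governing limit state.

663.0 kN (bolt shear governs)

Bolt shear: A_b = π(20)²/4 = 314.16 mm². φR_n = 0.75 × 469 × 314.16 × 6 × 1 = 663.0 kN.
Bearing (25 mm plate, F_u = 450 MPa): end bolts L_c = 26 − 22/2 = 15, R_n = min(1.2×15×25×450, 2.4×20×25×450) = 202.5 kN/bolt; interior L_c = 73 − 22 = 51, R_n = 540 kN/bolt. φR_n = 0.75 × (2×202.5 + 4×540) = 1923.8 kN.
Block shear: shear path 2×[26+2×73] = 2×172 mm, A_gv = 8600, A_nv = 2×(172 − 2.5×24)×25 = 5600 mm²; tension across gage: (68 − 1×24)×25 = 1100 mm². R_n = min(0.6×450×5600, 0.6×345×8600) + 1.0×450×1100 = min(1512, 1780.2) + 495 = 2007 kN. φR_n = 0.75 × 2007 = 1505.3 kN.
Tension rupture (net): A_n = (195 − 2×24)×25 = 3675 mm² (U = 1.0, A_e = A_n). φR_n = 0.75 × 450 × 3675 = 1240.3 kN.
Governing: min(663.0, 1923.8, 1505.3, 1240.3) = 663.0 kN → bolt shear.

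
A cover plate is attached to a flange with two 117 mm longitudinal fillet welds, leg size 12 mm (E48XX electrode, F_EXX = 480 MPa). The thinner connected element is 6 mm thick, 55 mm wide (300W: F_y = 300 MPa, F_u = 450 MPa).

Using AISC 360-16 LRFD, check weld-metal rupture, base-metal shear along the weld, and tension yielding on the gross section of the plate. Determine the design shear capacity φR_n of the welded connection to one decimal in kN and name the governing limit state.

89.1 kN (gross-section yield governs)

Weld metal: throat = 0.707×12 = 8.484 mm, L = 2×117 = 234 mm. φR_n = 0.75 × 0.6 × 480 × 8.484 × 234 = 428.8 kN.
Base metal shear (6 mm plate): yield φR_n = 1.0×0.6×300×6×234 = 252.7 kN; rupture φR_n = 0.75×0.6×450×6×234 = 284.3 kN; take 252.7 kN (yield).
Tension yield (gross): A_g = 55×6 = 330 mm². φR_n = 0.90 × 300 × 330 = 89.1 kN.
Governing: min(428.8, 252.7, 89.1) = 89.1 kN → gross-section yield.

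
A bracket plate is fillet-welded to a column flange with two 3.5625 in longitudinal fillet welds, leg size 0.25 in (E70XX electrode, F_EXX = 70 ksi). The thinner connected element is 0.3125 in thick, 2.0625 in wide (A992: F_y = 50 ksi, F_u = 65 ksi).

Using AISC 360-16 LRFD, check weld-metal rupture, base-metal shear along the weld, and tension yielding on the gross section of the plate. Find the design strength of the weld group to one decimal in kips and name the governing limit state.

Weld metal: throat = 0.707×0.25 = 0.17675 in, L = 2×3.5625 = 7.125 in. φR_n = 0.75 × 0.6 × 70 × 0.17675 × 7.125 = 39.7 kips.
Base metal shear (0.3125 in plate): yield φR_n = 1.0×0.6×50×0.3125×7.125 = 66.8 kips; rupture φR_n = 0.75×0.6×65×0.3125×7.125 = 65.1 kips; take 65.1 kips (rupture).
Tension yield (gross): A_g = 2.0625×0.3125 = 0.64453 in². φR_n = 0.90 × 50 × 0.64453 = 29.0 kips.
Governing: min(39.7, 65.1, 29.0) = 29.0 kips → gross-section yield.

29.0 kips (gross-section yield governs)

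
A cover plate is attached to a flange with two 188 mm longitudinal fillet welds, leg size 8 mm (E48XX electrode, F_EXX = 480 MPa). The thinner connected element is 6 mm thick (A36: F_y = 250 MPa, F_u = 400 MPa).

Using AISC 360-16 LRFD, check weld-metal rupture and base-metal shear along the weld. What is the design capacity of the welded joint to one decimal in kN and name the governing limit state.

Weld metal: throat = 0.707×8 = 5.656 mm, L = 2×188 = 376 mm. φR_n = 0.75 × 0.6 × 480 × 5.656 × 376 = 459.4 kN.
Base metal shear (6 mm plate): yield φR_n = 1.0×0.6×250×6×376 = 338.4 kN; rupture φR_n = 0.75×0.6×400×6×376 = 406.1 kN; take 338.4 kN (yield).
Governing: min(459.4, 338.4) = 338.4 kN → base-metal shear.

338.4 kN (base-metal shear governs)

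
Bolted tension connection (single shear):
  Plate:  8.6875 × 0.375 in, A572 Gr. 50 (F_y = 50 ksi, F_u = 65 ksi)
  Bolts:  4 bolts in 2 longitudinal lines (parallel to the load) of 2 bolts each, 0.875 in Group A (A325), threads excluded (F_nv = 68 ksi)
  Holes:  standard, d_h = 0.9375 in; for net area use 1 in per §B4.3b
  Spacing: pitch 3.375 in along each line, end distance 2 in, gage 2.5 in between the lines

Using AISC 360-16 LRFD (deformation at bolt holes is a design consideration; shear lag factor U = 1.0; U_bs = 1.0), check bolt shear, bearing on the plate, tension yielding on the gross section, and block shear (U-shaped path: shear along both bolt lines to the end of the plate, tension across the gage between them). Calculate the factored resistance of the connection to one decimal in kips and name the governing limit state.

Bolt shear: A_b = π(0.875)²/4 = 0.60132 in². φR_n = 0.75 × 68 × 0.60132 × 4 × 1 = 122.7 kips.
Bearing (0.375 in plate, F_u = 65 ksi): end bolts L_c = 2 − 0.9375/2 = 1.53125, R_n = min(1.2×1.53125×0.375×65, 2.4×0.875×0.375×65) = 44.789 kips/bolt; interior L_c = 3.375 − 0.9375 = 2.4375, R_n = 51.188 kips/bolt. φR_n = 0.75 × (2×44.789 + 2×51.188) = 144.0 kips.
Tension yield (gross): A_g = 8.6875×0.375 = 3.2578 in². φR_n = 0.90 × 50 × 3.2578 = 146.6 kips.
Block shear: shear path 2×[2+1×3.375] = 2×5.375 in, A_gv = 4.0313, A_nv = 2×(5.375 − 1.5×1)×0.375 = 2.9063 in²; tension across gage: (2.5 − 1×1)×0.375 = 0.5625 in². R_n = min(0.6×65×2.9063, 0.6×50×4.0313) + 1.0×65×0.5625 = min(113.35, 120.94) + 36.563 = 149.91 kips. φR_n = 0.75 × 149.91 = 112.4 kips.
Governing: min(122.7, 144.0, 146.6, 112.4) = 112.4 kips → block shear.

112.4 kips (block shear governs)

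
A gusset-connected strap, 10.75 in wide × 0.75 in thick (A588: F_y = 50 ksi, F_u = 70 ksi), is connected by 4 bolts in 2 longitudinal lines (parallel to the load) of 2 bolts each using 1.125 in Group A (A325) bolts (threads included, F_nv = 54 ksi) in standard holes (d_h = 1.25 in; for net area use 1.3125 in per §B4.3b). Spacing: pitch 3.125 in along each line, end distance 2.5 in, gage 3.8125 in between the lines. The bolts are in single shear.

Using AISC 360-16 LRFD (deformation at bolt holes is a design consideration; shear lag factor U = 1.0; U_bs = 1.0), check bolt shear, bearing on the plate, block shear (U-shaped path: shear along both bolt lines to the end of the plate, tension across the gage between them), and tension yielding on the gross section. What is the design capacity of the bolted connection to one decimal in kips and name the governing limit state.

Bolt shear: A_b = π(1.125)²/4 = 0.99402 in². φR_n = 0.75 × 54 × 0.99402 × 4 × 1 = 161.0 kips.
Bearing (0.75 in plate, F_u = 70 ksi): end bolts L_c = 2.5 − 1.25/2 = 1.875, R_n = min(1.2×1.875×0.75×70, 2.4×1.125×0.75×70) = 118.13 kips/bolt; interior L_c = 3.125 − 1.25 = 1.875, R_n = 118.13 kips/bolt. φR_n = 0.75 × (2×118.13 + 2×118.13) = 354.4 kips.
Block shear: shear path 2×[2.5+1×3.125] = 2×5.625 in, A_gv = 8.4375, A_nv = 2×(5.625 − 1.5×1.3125)×0.75 = 5.4844 in²; tension across gage: (3.8125 − 1×1.3125)×0.75 = 1.875 in². R_n = min(0.6×70×5.4844, 0.6×50×8.4375) + 1.0×70×1.875 = min(230.34, 253.13) + 131.25 = 361.59 kips. φR_n = 0.75 × 361.59 = 271.2 kips.
Tension yield (gross): A_g = 10.75×0.75 = 8.0625 in². φR_n = 0.90 × 50 × 8.0625 = 362.8 kips.
Governing: min(161.0, 354.4, 271.2, 362.8) = 161.0 kips → bolt shear.

161.0 kips (bolt shear governs)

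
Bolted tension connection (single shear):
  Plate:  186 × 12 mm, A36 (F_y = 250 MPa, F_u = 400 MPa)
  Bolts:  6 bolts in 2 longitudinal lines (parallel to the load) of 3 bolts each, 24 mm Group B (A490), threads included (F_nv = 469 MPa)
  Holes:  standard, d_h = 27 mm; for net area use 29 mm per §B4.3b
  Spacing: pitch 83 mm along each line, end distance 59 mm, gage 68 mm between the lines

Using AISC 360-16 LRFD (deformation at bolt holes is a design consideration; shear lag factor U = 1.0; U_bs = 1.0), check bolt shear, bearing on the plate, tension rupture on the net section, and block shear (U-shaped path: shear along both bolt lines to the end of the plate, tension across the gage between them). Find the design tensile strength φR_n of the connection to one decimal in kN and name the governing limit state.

Bolt shear: A_b = π(24)²/4 = 452.39 mm². φR_n = 0.75 × 469 × 452.39 × 6 × 1 = 954.8 kN.
Bearing (12 mm plate, F_u = 400 MPa): end bolts L_c = 59 − 27/2 = 45.5, R_n = min(1.2×45.5×12×400, 2.4×24×12×400) = 262.08 kN/bolt; interior L_c = 83 − 27 = 56, R_n = 276.48 kN/bolt. φR_n = 0.75 × (2×262.08 + 4×276.48) = 1222.6 kN.
Tension rupture (net): A_n = (186 − 2×29)×12 = 1536 mm² (U = 1.0, A_e = A_n). φR_n = 0.75 × 400 × 1536 = 460.8 kN.
Block shear: shear path 2×[59+2×83] = 2×225 mm, A_gv = 5400, A_nv = 2×(225 − 2.5×29)×12 = 3660 mm²; tension across gage: (68 − 1×29)×12 = 468 mm². R_n = min(0.6×400×3660, 0.6×250×5400) + 1.0×400×468 = min(878.4, 810) + 187.2 = 997.2 kN. φR_n = 0.75 × 997.2 = 747.9 kN.
Governing: min(954.8, 1222.6, 460.8, 747.9) = 460.8 kN → net-section rupture.

460.8 kN (net-section rupture governs)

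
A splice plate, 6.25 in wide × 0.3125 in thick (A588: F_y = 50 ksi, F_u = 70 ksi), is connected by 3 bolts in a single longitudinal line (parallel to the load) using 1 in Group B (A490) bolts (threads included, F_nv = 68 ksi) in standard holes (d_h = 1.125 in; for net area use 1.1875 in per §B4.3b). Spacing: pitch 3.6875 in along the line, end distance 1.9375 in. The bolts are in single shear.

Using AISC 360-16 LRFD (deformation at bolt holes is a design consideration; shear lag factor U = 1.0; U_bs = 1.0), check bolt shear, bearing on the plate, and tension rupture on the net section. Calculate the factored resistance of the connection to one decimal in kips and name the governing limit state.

83.1 kips (net-section rupture governs)

Bolt shear: A_b = π(1)²/4 = 0.7854 in². φR_n = 0.75 × 68 × 0.7854 × 3 × 1 = 120.2 kips.
Bearing (0.3125 in plate, F_u = 70 ksi): end bolts L_c = 1.9375 − 1.125/2 = 1.375, R_n = min(1.2×1.375×0.3125×70, 2.4×1×0.3125×70) = 36.094 kips/bolt; interior L_c = 3.6875 − 1.125 = 2.5625, R_n = 52.5 kips/bolt. φR_n = 0.75 × (1×36.094 + 2×52.5) = 105.8 kips.
Tension rupture (net): A_n = (6.25 − 1×1.1875)×0.3125 = 1.582 in² (U = 1.0, A_e = A_n). φR_n = 0.75 × 70 × 1.582 = 83.1 kips.
Governing: min(120.2, 105.8, 83.1) = 83.1 kips → net-section rupture.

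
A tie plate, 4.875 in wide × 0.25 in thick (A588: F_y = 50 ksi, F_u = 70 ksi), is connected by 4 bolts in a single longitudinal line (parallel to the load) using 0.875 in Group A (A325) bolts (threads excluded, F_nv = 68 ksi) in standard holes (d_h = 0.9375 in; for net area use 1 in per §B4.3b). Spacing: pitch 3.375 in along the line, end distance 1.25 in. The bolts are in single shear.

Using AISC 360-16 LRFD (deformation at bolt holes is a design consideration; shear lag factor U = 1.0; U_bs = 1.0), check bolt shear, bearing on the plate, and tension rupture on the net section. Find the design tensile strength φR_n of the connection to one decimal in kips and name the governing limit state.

50.9 kips (net-section rupture governs)

Bolt shear: A_b = π(0.875)²/4 = 0.60132 in². φR_n = 0.75 × 68 × 0.60132 × 4 × 1 = 122.7 kips.
Bearing (0.25 in plate, F_u = 70 ksi): end bolts L_c = 1.25 − 0.9375/2 = 0.78125, R_n = min(1.2×0.78125×0.25×70, 2.4×0.875×0.25×70) = 16.406 kips/bolt; interior L_c = 3.375 − 0.9375 = 2.4375, R_n = 36.75 kips/bolt. φR_n = 0.75 × (1×16.406 + 3×36.75) = 95.0 kips.
Tension rupture (net): A_n = (4.875 − 1×1)×0.25 = 0.96875 in² (U = 1.0, A_e = A_n). φR_n = 0.75 × 70 × 0.96875 = 50.9 kips.
Governing: min(122.7, 95.0, 50.9) = 50.9 kips → net-section rupture.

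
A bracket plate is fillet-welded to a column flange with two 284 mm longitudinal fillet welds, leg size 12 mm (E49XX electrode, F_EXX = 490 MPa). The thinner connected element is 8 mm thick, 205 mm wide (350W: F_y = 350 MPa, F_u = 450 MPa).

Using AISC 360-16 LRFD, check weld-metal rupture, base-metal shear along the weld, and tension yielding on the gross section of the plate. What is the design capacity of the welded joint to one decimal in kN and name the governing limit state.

516.6 kN (gross-section yield governs)

Weld metal: throat = 0.707×12 = 8.484 mm, L = 2×284 = 568 mm. φR_n = 0.75 × 0.6 × 490 × 8.484 × 568 = 1062.6 kN.
Base metal shear (8 mm plate): yield φR_n = 1.0×0.6×350×8×568 = 954.2 kN; rupture φR_n = 0.75×0.6×450×8×568 = 920.2 kN; take 920.2 kN (rupture).
Tension yield (gross): A_g = 205×8 = 1640 mm². φR_n = 0.90 × 350 × 1640 = 516.6 kN.
Governing: min(1062.6, 920.2, 516.6) = 516.6 kN → gross-section yield.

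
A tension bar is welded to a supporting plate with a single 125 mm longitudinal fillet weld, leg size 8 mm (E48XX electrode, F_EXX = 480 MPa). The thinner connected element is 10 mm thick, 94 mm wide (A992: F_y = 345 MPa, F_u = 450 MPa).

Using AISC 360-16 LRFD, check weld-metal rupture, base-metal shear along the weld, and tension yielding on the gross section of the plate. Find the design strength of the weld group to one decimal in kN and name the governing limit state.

152.7 kN (weld metal governs)

Weld metal: throat = 0.707×8 = 5.656 mm, L = 125 mm. φR_n = 0.75 × 0.6 × 480 × 5.656 × 125 = 152.7 kN.
Base metal shear (10 mm plate): yield φR_n = 1.0×0.6×345×10×125 = 258.8 kN; rupture φR_n = 0.75×0.6×450×10×125 = 253.1 kN; take 253.1 kN (rupture).
Tension yield (gross): A_g = 94×10 = 940 mm². φR_n = 0.90 × 345 × 940 = 291.9 kN.
Governing: min(152.7, 253.1, 291.9) = 152.7 kN → weld metal.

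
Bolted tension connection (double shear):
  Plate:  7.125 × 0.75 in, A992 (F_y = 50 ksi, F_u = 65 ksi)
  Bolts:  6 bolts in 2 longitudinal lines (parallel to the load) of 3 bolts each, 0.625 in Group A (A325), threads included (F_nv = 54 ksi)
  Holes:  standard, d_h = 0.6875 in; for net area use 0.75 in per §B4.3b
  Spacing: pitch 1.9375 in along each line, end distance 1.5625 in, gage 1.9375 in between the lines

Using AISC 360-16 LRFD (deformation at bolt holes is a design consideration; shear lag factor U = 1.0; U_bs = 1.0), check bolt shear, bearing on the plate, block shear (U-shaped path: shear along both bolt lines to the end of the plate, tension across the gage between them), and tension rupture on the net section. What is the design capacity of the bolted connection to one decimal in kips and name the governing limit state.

Bolt shear: A_b = π(0.625)²/4 = 0.3068 in². φR_n = 0.75 × 54 × 0.3068 × 6 × 2 = 149.1 kips.
Bearing (0.75 in plate, F_u = 65 ksi): end bolts L_c = 1.5625 − 0.6875/2 = 1.21875, R_n = min(1.2×1.21875×0.75×65, 2.4×0.625×0.75×65) = 71.297 kips/bolt; interior L_c = 1.9375 − 0.6875 = 1.25, R_n = 73.125 kips/bolt. φR_n = 0.75 × (2×71.297 + 4×73.125) = 326.3 kips.
Block shear: shear path 2×[1.5625+2×1.9375] = 2×5.4375 in, A_gv = 8.1563, A_nv = 2×(5.4375 − 2.5×0.75)×0.75 = 5.3438 in²; tension across gage: (1.9375 − 1×0.75)×0.75 = 0.89063 in². R_n = min(0.6×65×5.3438, 0.6×50×8.1563) + 1.0×65×0.89063 = min(208.41, 244.69) + 57.891 = 266.3 kips. φR_n = 0.75 × 266.3 = 199.7 kips.
Tension rupture (net): A_n = (7.125 − 2×0.75)×0.75 = 4.2188 in² (U = 1.0, A_e = A_n). φR_n = 0.75 × 65 × 4.2188 = 205.7 kips.
Governing: min(149.1, 326.3, 199.7, 205.7) = 149.1 kips → bolt shear.

149.1 kips (bolt shear governs)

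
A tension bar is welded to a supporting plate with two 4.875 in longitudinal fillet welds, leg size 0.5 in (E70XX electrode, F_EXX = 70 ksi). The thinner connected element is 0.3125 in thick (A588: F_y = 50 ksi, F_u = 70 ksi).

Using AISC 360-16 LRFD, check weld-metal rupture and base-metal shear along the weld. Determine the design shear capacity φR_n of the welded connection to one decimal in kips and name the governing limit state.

91.4 kips (base-metal shear governs)

Weld metal: throat = 0.707×0.5 = 0.3535 in, L = 2×4.875 = 9.75 in. φR_n = 0.75 × 0.6 × 70 × 0.3535 × 9.75 = 108.6 kips.
Base metal shear (0.3125 in plate): yield φR_n = 1.0×0.6×50×0.3125×9.75 = 91.4 kips; rupture φR_n = 0.75×0.6×70×0.3125×9.75 = 96.0 kips; take 91.4 kips (yield).
Governing: min(108.6, 91.4) = 91.4 kips → base-metal shear.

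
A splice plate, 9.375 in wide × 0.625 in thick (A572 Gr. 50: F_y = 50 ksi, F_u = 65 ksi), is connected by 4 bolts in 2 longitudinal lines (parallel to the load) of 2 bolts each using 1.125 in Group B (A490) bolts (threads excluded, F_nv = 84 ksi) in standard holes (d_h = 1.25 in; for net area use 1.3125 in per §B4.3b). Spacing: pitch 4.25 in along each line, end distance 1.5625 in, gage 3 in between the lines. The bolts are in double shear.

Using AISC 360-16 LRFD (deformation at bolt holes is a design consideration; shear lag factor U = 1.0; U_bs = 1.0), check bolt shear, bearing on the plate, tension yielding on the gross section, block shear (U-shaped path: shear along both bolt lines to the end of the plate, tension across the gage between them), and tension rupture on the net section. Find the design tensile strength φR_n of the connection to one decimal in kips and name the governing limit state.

192.0 kips (block shear governs)

Bolt shear: A_b = π(1.125)²/4 = 0.99402 in². φR_n = 0.75 × 84 × 0.99402 × 4 × 2 = 501.0 kips.
Bearing (0.625 in plate, F_u = 65 ksi): end bolts L_c = 1.5625 − 1.25/2 = 0.9375, R_n = min(1.2×0.9375×0.625×65, 2.4×1.125×0.625×65) = 45.703 kips/bolt; interior L_c = 4.25 − 1.25 = 3, R_n = 109.69 kips/bolt. φR_n = 0.75 × (2×45.703 + 2×109.69) = 233.1 kips.
Tension yield (gross): A_g = 9.375×0.625 = 5.8594 in². φR_n = 0.90 × 50 × 5.8594 = 263.7 kips.
Block shear: shear path 2×[1.5625+1×4.25] = 2×5.8125 in, A_gv = 7.2656, A_nv = 2×(5.8125 − 1.5×1.3125)×0.625 = 4.8047 in²; tension across gage: (3 − 1×1.3125)×0.625 = 1.0547 in². R_n = min(0.6×65×4.8047, 0.6×50×7.2656) + 1.0×65×1.0547 = min(187.38, 217.97) + 68.556 = 255.94 kips. φR_n = 0.75 × 255.94 = 192.0 kips.
Tension rupture (net): A_n = (9.375 − 2×1.3125)×0.625 = 4.2188 in² (U = 1.0, A_e = A_n). φR_n = 0.75 × 65 × 4.2188 = 205.7 kips.
Governing: min(501.0, 233.1, 263.7, 192.0, 205.7) = 192.0 kips → block shear.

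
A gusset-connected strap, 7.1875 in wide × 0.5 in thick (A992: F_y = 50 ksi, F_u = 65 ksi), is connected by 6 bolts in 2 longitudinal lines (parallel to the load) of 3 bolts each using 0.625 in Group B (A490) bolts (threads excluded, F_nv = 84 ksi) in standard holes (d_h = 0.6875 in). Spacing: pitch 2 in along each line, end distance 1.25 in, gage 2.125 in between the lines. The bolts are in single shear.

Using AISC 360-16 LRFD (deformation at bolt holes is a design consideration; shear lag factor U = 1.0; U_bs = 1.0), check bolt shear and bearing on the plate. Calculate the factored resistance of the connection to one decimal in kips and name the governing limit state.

Bolt shear: A_b = π(0.625)²/4 = 0.3068 in². φR_n = 0.75 × 84 × 0.3068 × 6 × 1 = 116.0 kips.
Bearing (0.5 in plate, F_u = 65 ksi): end bolts L_c = 1.25 − 0.6875/2 = 0.90625, R_n = min(1.2×0.90625×0.5×65, 2.4×0.625×0.5×65) = 35.344 kips/bolt; interior L_c = 2 − 0.6875 = 1.3125, R_n = 48.75 kips/bolt. φR_n = 0.75 × (2×35.344 + 4×48.75) = 199.3 kips.
Governing: min(116.0, 199.3) = 116.0 kips → bolt shear.

116.0 kips (bolt shear governs)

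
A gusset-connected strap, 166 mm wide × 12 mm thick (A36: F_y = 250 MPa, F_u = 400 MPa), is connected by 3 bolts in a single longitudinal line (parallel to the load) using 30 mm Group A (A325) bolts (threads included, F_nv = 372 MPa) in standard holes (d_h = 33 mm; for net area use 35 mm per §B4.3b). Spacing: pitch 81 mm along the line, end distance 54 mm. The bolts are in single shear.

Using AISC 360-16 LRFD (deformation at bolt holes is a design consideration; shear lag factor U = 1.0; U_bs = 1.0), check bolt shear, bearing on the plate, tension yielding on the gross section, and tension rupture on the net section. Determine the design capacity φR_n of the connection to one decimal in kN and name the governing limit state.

Bolt shear: A_b = π(30)²/4 = 706.86 mm². φR_n = 0.75 × 372 × 706.86 × 3 × 1 = 591.6 kN.
Bearing (12 mm plate, F_u = 400 MPa): end bolts L_c = 54 − 33/2 = 37.5, R_n = min(1.2×37.5×12×400, 2.4×30×12×400) = 216 kN/bolt; interior L_c = 81 − 33 = 48, R_n = 276.48 kN/bolt. φR_n = 0.75 × (1×216 + 2×276.48) = 576.7 kN.
Tension yield (gross): A_g = 166×12 = 1992 mm². φR_n = 0.90 × 250 × 1992 = 448.2 kN.
Tension rupture (net): A_n = (166 − 1×35)×12 = 1572 mm² (U = 1.0, A_e = A_n). φR_n = 0.75 × 400 × 1572 = 471.6 kN.
Governing: min(591.6, 576.7, 448.2, 471.6) = 448.2 kN → gross-section yield.

448.2 kN (gross-section yield governs)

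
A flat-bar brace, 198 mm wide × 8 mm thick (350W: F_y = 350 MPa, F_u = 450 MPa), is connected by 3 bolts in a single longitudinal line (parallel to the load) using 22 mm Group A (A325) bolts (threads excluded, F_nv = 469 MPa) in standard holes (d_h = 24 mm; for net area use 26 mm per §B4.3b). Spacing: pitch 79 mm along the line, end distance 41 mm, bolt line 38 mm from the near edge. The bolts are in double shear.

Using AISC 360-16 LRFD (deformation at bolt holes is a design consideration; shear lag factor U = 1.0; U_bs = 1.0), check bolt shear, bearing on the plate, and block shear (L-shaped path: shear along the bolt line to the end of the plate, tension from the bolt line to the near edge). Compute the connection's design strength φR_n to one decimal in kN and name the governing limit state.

Bolt shear: A_b = π(22)²/4 = 380.13 mm². φR_n = 0.75 × 469 × 380.13 × 3 × 2 = 802.3 kN.
Bearing (8 mm plate, F_u = 450 MPa): end bolts L_c = 41 − 24/2 = 29, R_n = min(1.2×29×8×450, 2.4×22×8×450) = 125.28 kN/bolt; interior L_c = 79 − 24 = 55, R_n = 190.08 kN/bolt. φR_n = 0.75 × (1×125.28 + 2×190.08) = 379.1 kN.
Block shear: shear path 1×[41+2×79] = 1×199 mm, A_gv = 1592, A_nv = 1×(199 − 2.5×26)×8 = 1072 mm²; tension to near edge: (38 − 0.5×26)×8 = 200 mm². R_n = min(0.6×450×1072, 0.6×350×1592) + 1.0×450×200 = min(289.44, 334.32) + 90 = 379.44 kN. φR_n = 0.75 × 379.44 = 284.6 kN.
Governing: min(802.3, 379.1, 284.6) = 284.6 kN → block shear.

284.6 kN (block shear governs)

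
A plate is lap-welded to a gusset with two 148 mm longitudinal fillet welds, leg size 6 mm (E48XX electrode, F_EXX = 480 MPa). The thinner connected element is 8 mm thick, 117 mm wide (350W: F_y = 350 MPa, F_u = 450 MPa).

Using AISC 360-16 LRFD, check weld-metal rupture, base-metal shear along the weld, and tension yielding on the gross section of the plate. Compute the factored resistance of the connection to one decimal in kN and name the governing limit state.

Weld metal: throat = 0.707×6 = 4.242 mm, L = 2×148 = 296 mm. φR_n = 0.75 × 0.6 × 480 × 4.242 × 296 = 271.2 kN.
Base metal shear (8 mm plate): yield φR_n = 1.0×0.6×350×8×296 = 497.3 kN; rupture φR_n = 0.75×0.6×450×8×296 = 479.5 kN; take 479.5 kN (rupture).
Tension yield (gross): A_g = 117×8 = 936 mm². φR_n = 0.90 × 350 × 936 = 294.8 kN.
Governing: min(271.2, 479.5, 294.8) = 271.2 kN → weld metal.

271.2 kN (weld metal governs)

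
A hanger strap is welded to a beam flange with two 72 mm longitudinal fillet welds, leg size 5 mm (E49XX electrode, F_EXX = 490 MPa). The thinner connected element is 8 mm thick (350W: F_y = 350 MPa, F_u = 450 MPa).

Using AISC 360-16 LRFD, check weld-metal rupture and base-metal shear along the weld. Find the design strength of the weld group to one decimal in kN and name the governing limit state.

112.2 kN (weld metal governs)

Weld metal: throat = 0.707×5 = 3.535 mm, L = 2×72 = 144 mm. φR_n = 0.75 × 0.6 × 490 × 3.535 × 144 = 112.2 kN.
Base metal shear (8 mm plate): yield φR_n = 1.0×0.6×350×8×144 = 241.9 kN; rupture φR_n = 0.75×0.6×450×8×144 = 233.3 kN; take 233.3 kN (rupture).
Governing: min(112.2, 233.3) = 112.2 kN → weld metal.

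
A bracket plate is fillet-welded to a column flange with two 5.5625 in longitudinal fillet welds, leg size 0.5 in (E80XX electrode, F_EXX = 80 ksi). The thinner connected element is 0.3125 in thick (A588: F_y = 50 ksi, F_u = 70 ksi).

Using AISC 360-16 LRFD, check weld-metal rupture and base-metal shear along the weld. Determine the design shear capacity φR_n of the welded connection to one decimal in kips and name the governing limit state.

104.3 kips (base-metal shear governs)

Weld metal: throat = 0.707×0.5 = 0.3535 in, L = 2×5.5625 = 11.125 in. φR_n = 0.75 × 0.6 × 80 × 0.3535 × 11.125 = 141.6 kips.
Base metal shear (0.3125 in plate): yield φR_n = 1.0×0.6×50×0.3125×11.125 = 104.3 kips; rupture φR_n = 0.75×0.6×70×0.3125×11.125 = 109.5 kips; take 104.3 kips (yield).
Governing: min(141.6, 104.3) = 104.3 kips → base-metal shear.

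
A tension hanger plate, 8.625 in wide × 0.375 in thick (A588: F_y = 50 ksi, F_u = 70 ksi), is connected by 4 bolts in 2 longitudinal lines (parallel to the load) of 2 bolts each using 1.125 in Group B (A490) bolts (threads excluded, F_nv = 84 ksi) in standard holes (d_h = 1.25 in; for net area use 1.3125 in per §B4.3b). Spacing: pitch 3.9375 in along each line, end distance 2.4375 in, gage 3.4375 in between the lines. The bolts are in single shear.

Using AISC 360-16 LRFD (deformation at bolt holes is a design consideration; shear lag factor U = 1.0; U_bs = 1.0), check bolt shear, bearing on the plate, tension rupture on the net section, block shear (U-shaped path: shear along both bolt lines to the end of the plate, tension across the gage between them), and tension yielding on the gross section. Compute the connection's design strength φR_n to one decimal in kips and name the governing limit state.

118.1 kips (net-section rupture governs)

Bolt shear: A_b = π(1.125)²/4 = 0.99402 in². φR_n = 0.75 × 84 × 0.99402 × 4 × 1 = 250.5 kips.
Bearing (0.375 in plate, F_u = 70 ksi): end bolts L_c = 2.4375 − 1.25/2 = 1.8125, R_n = min(1.2×1.8125×0.375×70, 2.4×1.125×0.375×70) = 57.094 kips/bolt; interior L_c = 3.9375 − 1.25 = 2.6875, R_n = 70.875 kips/bolt. φR_n = 0.75 × (2×57.094 + 2×70.875) = 192.0 kips.
Tension rupture (net): A_n = (8.625 − 2×1.3125)×0.375 = 2.25 in² (U = 1.0, A_e = A_n). φR_n = 0.75 × 70 × 2.25 = 118.1 kips.
Block shear: shear path 2×[2.4375+1×3.9375] = 2×6.375 in, A_gv = 4.7813, A_nv = 2×(6.375 − 1.5×1.3125)×0.375 = 3.3047 in²; tension across gage: (3.4375 − 1×1.3125)×0.375 = 0.79688 in². R_n = min(0.6×70×3.3047, 0.6×50×4.7813) + 1.0×70×0.79688 = min(138.8, 143.44) + 55.782 = 194.58 kips. φR_n = 0.75 × 194.58 = 145.9 kips.
Tension yield (gross): A_g = 8.625×0.375 = 3.2344 in². φR_n = 0.90 × 50 × 3.2344 = 145.5 kips.
Governing: min(250.5, 192.0, 118.1, 145.9, 145.5) = 118.1 kips → net-section rupture.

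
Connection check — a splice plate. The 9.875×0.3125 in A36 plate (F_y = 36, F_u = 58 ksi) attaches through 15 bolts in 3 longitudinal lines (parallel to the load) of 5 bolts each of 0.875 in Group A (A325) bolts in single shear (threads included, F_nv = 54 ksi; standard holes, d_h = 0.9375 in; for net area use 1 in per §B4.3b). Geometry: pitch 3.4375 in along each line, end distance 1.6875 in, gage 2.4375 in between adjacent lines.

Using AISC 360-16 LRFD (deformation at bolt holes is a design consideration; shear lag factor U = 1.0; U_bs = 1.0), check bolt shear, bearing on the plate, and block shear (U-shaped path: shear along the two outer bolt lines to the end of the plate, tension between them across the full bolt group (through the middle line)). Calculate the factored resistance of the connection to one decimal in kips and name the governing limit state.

Bolt shear: A_b = π(0.875)²/4 = 0.60132 in². φR_n = 0.75 × 54 × 0.60132 × 15 × 1 = 365.3 kips.
Bearing (0.3125 in plate, F_u = 58 ksi): end bolts L_c = 1.6875 − 0.9375/2 = 1.21875, R_n = min(1.2×1.21875×0.3125×58, 2.4×0.875×0.3125×58) = 26.508 kips/bolt; interior L_c = 3.4375 − 0.9375 = 2.5, R_n = 38.063 kips/bolt. φR_n = 0.75 × (3×26.508 + 12×38.063) = 402.2 kips.
Block shear: shear path 2×[1.6875+4×3.4375] = 2×15.4375 in, A_gv = 9.6484, A_nv = 2×(15.4375 − 4.5×1)×0.3125 = 6.8359 in²; tension across gage: (4.875 − 2×1)×0.3125 = 0.89844 in². R_n = min(0.6×58×6.8359, 0.6×36×9.6484) + 1.0×58×0.89844 = min(237.89, 208.41) + 52.11 = 260.52 kips. φR_n = 0.75 × 260.52 = 195.4 kips.
Governing: min(365.3, 402.2, 195.4) = 195.4 kips → block shear.

195.4 kips (block shear governs)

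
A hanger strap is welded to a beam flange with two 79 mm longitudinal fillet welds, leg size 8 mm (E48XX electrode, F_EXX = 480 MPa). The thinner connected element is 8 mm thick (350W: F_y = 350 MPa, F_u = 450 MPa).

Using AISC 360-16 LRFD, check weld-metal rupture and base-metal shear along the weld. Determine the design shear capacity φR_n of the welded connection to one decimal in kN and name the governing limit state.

193.0 kN (weld metal governs)

Weld metal: throat = 0.707×8 = 5.656 mm, L = 2×79 = 158 mm. φR_n = 0.75 × 0.6 × 480 × 5.656 × 158 = 193.0 kN.
Base metal shear (8 mm plate): yield φR_n = 1.0×0.6×350×8×158 = 265.4 kN; rupture φR_n = 0.75×0.6×450×8×158 = 256.0 kN; take 256.0 kN (rupture).
Governing: min(193.0, 256.0) = 193.0 kN → weld metal.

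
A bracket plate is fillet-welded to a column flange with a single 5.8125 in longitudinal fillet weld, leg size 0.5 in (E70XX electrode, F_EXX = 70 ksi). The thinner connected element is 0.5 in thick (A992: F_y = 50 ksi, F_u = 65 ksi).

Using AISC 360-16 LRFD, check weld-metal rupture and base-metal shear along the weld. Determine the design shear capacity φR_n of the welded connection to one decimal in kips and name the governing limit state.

64.7 kips (weld metal governs)

Weld metal: throat = 0.707×0.5 = 0.3535 in, L = 5.8125 in. φR_n = 0.75 × 0.6 × 70 × 0.3535 × 5.8125 = 64.7 kips.
Base metal shear (0.5 in plate): yield φR_n = 1.0×0.6×50×0.5×5.8125 = 87.2 kips; rupture φR_n = 0.75×0.6×65×0.5×5.8125 = 85.0 kips; take 85.0 kips (rupture).
Governing: min(64.7, 85.0) = 64.7 kips → weld metal.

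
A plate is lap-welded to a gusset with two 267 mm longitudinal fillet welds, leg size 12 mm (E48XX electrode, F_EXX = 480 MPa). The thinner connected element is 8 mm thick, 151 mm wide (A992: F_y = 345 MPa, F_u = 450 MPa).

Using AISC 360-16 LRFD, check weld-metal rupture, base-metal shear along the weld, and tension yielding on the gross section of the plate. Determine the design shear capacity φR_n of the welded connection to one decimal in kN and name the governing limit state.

Weld metal: throat = 0.707×12 = 8.484 mm, L = 2×267 = 534 mm. φR_n = 0.75 × 0.6 × 480 × 8.484 × 534 = 978.6 kN.
Base metal shear (8 mm plate): yield φR_n = 1.0×0.6×345×8×534 = 884.3 kN; rupture φR_n = 0.75×0.6×450×8×534 = 865.1 kN; take 865.1 kN (rupture).
Tension yield (gross): A_g = 151×8 = 1208 mm². φR_n = 0.90 × 345 × 1208 = 375.1 kN.
Governing: min(978.6, 865.1, 375.1) = 375.1 kN → gross-section yield.

375.1 kN (gross-section yield governs)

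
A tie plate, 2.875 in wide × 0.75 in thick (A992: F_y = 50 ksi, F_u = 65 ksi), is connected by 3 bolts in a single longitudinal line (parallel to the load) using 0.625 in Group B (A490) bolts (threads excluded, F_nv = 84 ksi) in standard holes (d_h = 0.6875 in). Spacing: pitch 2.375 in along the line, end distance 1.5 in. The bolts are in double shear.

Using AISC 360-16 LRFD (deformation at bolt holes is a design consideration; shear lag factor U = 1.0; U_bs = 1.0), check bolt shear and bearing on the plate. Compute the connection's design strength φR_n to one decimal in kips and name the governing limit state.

Bolt shear: A_b = π(0.625)²/4 = 0.3068 in². φR_n = 0.75 × 84 × 0.3068 × 3 × 2 = 116.0 kips.
Bearing (0.75 in plate, F_u = 65 ksi): end bolts L_c = 1.5 − 0.6875/2 = 1.15625, R_n = min(1.2×1.15625×0.75×65, 2.4×0.625×0.75×65) = 67.641 kips/bolt; interior L_c = 2.375 − 0.6875 = 1.6875, R_n = 73.125 kips/bolt. φR_n = 0.75 × (1×67.641 + 2×73.125) = 160.4 kips.
Governing: min(116.0, 160.4) = 116.0 kips → bolt shear.

116.0 kips (bolt shear governs)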